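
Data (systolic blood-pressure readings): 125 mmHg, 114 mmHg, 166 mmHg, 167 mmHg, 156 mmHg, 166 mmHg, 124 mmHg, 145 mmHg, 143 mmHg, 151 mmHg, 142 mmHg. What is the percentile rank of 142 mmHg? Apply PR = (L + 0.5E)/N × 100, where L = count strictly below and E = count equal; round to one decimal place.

N = 11.
Strictly below 142: 3. Equal to 142: 1.
PR = (3 + 0.5·1)/11 × 100 = 31.8

31.8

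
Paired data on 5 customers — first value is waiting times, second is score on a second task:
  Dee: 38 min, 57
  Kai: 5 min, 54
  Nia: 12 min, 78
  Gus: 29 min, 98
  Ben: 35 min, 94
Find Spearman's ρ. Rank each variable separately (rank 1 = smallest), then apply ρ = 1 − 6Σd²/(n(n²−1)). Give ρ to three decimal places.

0.300

Ranks of variable 1: 5, 1, 2, 3, 4
Ranks of variable 2: 2, 1, 3, 5, 4
d = r₁ − r₂: 3, 0, -1, -2, 0
d²: 9, 0, 1, 4, 0; Σd² = 14
ρ = 1 − 6·14/(5·24) = 1 − 84/120 = 0.300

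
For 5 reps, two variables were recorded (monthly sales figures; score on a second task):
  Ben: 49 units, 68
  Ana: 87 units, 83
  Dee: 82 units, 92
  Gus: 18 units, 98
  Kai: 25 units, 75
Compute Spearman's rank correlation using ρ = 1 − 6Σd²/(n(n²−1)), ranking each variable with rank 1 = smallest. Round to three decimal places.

-0.200

Ranks of variable 1: 3, 5, 4, 1, 2
Ranks of variable 2: 1, 3, 4, 5, 2
d = r₁ − r₂: 2, 2, 0, -4, 0
d²: 4, 4, 0, 16, 0; Σd² = 24
ρ = 1 − 6·24/(5·24) = 1 − 144/120 = -0.200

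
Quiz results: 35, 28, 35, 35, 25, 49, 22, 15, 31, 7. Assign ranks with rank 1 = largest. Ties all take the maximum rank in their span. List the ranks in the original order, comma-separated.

4, 6, 4, 4, 7, 1, 8, 9, 5, 10

Sorted (descending): 49, 35, 35, 35, 31, 28, 25, 22, 15, 7
The 3 values of 35 occupy positions 2–4 → each gets rank 4.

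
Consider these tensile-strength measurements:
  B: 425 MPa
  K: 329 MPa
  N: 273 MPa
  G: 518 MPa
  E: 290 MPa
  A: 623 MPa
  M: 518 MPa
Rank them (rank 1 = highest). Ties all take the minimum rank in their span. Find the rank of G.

2

Sorted (descending): 623, 518, 518, 425, 329, 290, 273
The 2 values of 518 occupy positions 2–3 → each gets rank 2.
G has value 518 MPa → rank 2.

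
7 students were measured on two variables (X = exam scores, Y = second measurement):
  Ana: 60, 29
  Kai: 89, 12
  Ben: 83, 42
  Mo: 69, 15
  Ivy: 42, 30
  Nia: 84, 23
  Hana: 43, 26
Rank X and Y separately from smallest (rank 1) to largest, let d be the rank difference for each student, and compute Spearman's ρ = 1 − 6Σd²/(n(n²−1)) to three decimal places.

Ranks of variable 1: 3, 7, 5, 4, 1, 6, 2
Ranks of variable 2: 5, 1, 7, 2, 6, 3, 4
d = r₁ − r₂: -2, 6, -2, 2, -5, 3, -2
d²: 4, 36, 4, 4, 25, 9, 4; Σd² = 86
ρ = 1 − 6·86/(7·48) = 1 − 516/336 = -0.536

-0.536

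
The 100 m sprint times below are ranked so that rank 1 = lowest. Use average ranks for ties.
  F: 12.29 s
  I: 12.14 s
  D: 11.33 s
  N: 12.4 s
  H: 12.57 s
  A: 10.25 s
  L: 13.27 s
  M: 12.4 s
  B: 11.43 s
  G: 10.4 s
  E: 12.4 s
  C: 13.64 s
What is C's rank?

12

Sorted (ascending): 10.25, 10.4, 11.33, 11.43, 12.14, 12.29, 12.4, 12.4, 12.4, 12.57, 13.27, 13.64
The 3 values of 12.4 occupy positions 7–9 → average rank 8.
C has value 13.64 s → rank 12.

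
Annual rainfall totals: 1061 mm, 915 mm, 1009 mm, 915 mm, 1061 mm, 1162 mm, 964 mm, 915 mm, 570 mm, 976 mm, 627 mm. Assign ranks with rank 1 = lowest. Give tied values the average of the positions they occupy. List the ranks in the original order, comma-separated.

9.5, 4, 8, 4, 9.5, 11, 6, 4, 1, 7, 2

Sorted (ascending): 570, 627, 915, 915, 915, 964, 976, 1009, 1061, 1061, 1162
The 3 values of 915 occupy positions 3–5 → average rank 4.
The 2 values of 1061 occupy positions 9–10 → average rank (9+10)/2 = 9.5.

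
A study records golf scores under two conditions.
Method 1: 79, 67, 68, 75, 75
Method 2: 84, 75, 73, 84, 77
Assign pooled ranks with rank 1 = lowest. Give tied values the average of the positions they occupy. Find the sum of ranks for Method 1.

Sorted (ascending): 67, 68, 73, 75, 75, 75, 77, 79, 84, 84
The 3 values of 75 occupy positions 4–6 → average rank 5.
The 2 values of 84 occupy positions 9–10 → average rank (9+10)/2 = 9.5.
Method 1 values → pooled ranks: 79→8, 67→1, 68→2, 75→5, 75→5
Rank sum = 8 + 1 + 2 + 5 + 5 = 21

21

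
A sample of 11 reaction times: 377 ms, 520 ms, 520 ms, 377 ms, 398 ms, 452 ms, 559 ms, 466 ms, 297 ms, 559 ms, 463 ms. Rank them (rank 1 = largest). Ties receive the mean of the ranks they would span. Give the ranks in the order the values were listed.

9.5, 3.5, 3.5, 9.5, 8, 7, 1.5, 5, 11, 1.5, 6

Sorted (descending): 559, 559, 520, 520, 466, 463, 452, 398, 377, 377, 297
The 2 values of 559 occupy positions 1–2 → average rank (1+2)/2 = 1.5.
The 2 values of 520 occupy positions 3–4 → average rank (3+4)/2 = 3.5.
The 2 values of 377 occupy positions 9–10 → average rank (9+10)/2 = 9.5.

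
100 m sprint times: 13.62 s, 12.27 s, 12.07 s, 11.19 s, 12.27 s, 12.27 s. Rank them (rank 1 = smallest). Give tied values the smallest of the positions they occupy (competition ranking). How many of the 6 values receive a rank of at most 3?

5

Sorted (ascending): 11.19, 12.07, 12.27, 12.27, 12.27, 13.62
The 3 values of 12.27 occupy positions 3–5 → each gets rank 3.
Ranks ≤ 3: {1, 2, 3, 3, 3} → 5 values.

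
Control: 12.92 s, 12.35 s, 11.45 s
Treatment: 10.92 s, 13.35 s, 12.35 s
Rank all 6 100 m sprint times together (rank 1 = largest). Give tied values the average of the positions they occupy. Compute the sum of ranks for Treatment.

Sorted (descending): 13.35, 12.92, 12.35, 12.35, 11.45, 10.92
The 2 values of 12.35 occupy positions 3–4 → average rank (3+4)/2 = 3.5.
Treatment values → pooled ranks: 10.92→6, 13.35→1, 12.35→3.5
Rank sum = 6 + 1 + 3.5 = 10.5

10.5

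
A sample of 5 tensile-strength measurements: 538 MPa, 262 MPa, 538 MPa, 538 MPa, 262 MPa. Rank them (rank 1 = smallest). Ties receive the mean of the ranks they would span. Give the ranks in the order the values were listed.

Sorted (ascending): 262, 262, 538, 538, 538
The 2 values of 262 occupy positions 1–2 → average rank (1+2)/2 = 1.5.
The 3 values of 538 occupy positions 3–5 → average rank 4.

4, 1.5, 4, 4, 1.5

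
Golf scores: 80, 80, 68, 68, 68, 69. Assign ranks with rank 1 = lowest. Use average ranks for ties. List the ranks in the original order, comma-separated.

Sorted (ascending): 68, 68, 68, 69, 80, 80
The 3 values of 68 occupy positions 1–3 → average rank 2.
The 2 values of 80 occupy positions 5–6 → average rank (5+6)/2 = 5.5.

5.5, 5.5, 2, 2, 2, 4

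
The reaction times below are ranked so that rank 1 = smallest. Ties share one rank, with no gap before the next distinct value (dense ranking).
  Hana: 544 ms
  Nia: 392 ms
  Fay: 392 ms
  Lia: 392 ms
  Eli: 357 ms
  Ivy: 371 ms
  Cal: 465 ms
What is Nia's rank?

Sorted (ascending): 357, 371, 392, 392, 392, 465, 544
The 3 values of 392 share dense rank 3.
Remaining distinct values take the next consecutive integers.
Nia has value 392 ms → rank 3.

3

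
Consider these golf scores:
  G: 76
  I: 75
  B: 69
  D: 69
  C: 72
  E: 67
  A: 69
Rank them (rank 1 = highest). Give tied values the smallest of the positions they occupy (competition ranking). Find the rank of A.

Sorted (descending): 76, 75, 72, 69, 69, 69, 67
The 3 values of 69 occupy positions 4–6 → each gets rank 4.
A has value 69 → rank 4.

4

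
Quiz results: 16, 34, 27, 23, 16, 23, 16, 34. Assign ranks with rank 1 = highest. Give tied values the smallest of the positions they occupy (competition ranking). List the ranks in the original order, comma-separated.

Sorted (descending): 34, 34, 27, 23, 23, 16, 16, 16
The 2 values of 34 occupy positions 1–2 → each gets rank 1.
The 2 values of 23 occupy positions 4–5 → each gets rank 4.
The 3 values of 16 occupy positions 6–8 → each gets rank 6.

6, 1, 3, 4, 6, 4, 6, 1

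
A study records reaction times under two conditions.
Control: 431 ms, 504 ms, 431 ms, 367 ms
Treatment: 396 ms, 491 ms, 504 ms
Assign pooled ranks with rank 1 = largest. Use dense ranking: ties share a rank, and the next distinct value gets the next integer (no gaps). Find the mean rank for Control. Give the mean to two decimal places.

Sorted (descending): 504, 504, 491, 431, 431, 396, 367
The 2 values of 504 share dense rank 1.
The 2 values of 431 share dense rank 3.
Remaining distinct values take the next consecutive integers.
Control values → pooled ranks: 431→3, 504→1, 431→3, 367→5
Mean rank = (3 + 1 + 3 + 5) / 4 = 3.00

3.00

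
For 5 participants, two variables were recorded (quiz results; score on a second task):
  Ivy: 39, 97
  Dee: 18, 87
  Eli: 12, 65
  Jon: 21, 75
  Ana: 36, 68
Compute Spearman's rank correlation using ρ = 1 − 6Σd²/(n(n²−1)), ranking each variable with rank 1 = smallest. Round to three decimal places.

0.600

Ranks of variable 1: 5, 2, 1, 3, 4
Ranks of variable 2: 5, 4, 1, 3, 2
d = r₁ − r₂: 0, -2, 0, 0, 2
d²: 0, 4, 0, 0, 4; Σd² = 8
ρ = 1 − 6·8/(5·24) = 1 − 48/120 = 0.600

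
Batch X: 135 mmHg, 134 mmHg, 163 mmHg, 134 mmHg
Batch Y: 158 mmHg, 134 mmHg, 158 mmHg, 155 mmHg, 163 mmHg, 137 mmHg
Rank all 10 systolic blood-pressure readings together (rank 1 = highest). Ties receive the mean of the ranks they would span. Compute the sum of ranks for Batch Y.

28.5

Sorted (descending): 163, 163, 158, 158, 155, 137, 135, 134, 134, 134
The 2 values of 163 occupy positions 1–2 → average rank (1+2)/2 = 1.5.
The 2 values of 158 occupy positions 3–4 → average rank (3+4)/2 = 3.5.
The 3 values of 134 occupy positions 8–10 → average rank 9.
Batch Y values → pooled ranks: 158→3.5, 134→9, 158→3.5, 155→5, 163→1.5, 137→6
Rank sum = 3.5 + 9 + 3.5 + 5 + 1.5 + 6 = 28.5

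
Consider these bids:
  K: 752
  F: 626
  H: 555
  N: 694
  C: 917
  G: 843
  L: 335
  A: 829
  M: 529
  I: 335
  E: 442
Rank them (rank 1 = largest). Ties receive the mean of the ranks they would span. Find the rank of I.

10.5

Sorted (descending): 917, 843, 829, 752, 694, 626, 555, 529, 442, 335, 335
The 2 values of 335 occupy positions 10–11 → average rank (10+11)/2 = 10.5.
I has value 335 → rank 10.5.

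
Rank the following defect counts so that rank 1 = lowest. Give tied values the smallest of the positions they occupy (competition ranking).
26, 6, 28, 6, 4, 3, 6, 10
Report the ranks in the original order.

7, 3, 8, 3, 2, 1, 3, 6

Sorted (ascending): 3, 4, 6, 6, 6, 10, 26, 28
The 3 values of 6 occupy positions 3–5 → each gets rank 3.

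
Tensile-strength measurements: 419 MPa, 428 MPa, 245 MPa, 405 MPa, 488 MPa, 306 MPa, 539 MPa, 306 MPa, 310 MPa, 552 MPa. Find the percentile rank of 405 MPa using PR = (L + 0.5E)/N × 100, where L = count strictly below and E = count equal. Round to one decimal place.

45.0

N = 10.
Strictly below 405: 4. Equal to 405: 1.
PR = (4 + 0.5·1)/10 × 100 = 45.0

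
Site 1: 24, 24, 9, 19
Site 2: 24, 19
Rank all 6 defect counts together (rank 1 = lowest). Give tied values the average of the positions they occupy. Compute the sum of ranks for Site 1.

Sorted (ascending): 9, 19, 19, 24, 24, 24
The 2 values of 19 occupy positions 2–3 → average rank (2+3)/2 = 2.5.
The 3 values of 24 occupy positions 4–6 → average rank 5.
Site 1 values → pooled ranks: 24→5, 24→5, 9→1, 19→2.5
Rank sum = 5 + 5 + 1 + 2.5 = 13.5

13.5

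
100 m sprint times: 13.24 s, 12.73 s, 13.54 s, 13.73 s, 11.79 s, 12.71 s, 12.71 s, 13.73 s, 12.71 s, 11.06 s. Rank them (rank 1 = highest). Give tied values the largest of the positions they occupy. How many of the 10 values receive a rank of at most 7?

5

Sorted (descending): 13.73, 13.73, 13.54, 13.24, 12.73, 12.71, 12.71, 12.71, 11.79, 11.06
The 2 values of 13.73 occupy positions 1–2 → each gets rank 2.
The 3 values of 12.71 occupy positions 6–8 → each gets rank 8.
Ranks ≤ 7: {2, 2, 3, 4, 5} → 5 values.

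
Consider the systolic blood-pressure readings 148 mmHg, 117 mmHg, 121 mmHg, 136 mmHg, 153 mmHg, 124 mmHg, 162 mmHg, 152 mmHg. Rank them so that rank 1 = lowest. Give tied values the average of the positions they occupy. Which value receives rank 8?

162

Sorted (ascending): 117, 121, 124, 136, 148, 152, 153, 162
No ties — each value takes its position as its rank.
Rank 8 → value 162.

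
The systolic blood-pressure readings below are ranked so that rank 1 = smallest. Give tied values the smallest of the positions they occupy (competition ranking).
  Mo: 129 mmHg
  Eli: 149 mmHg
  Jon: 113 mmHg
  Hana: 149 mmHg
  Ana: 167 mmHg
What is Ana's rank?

5

Sorted (ascending): 113, 129, 149, 149, 167
The 2 values of 149 occupy positions 3–4 → each gets rank 3.
Ana has value 167 mmHg → rank 5.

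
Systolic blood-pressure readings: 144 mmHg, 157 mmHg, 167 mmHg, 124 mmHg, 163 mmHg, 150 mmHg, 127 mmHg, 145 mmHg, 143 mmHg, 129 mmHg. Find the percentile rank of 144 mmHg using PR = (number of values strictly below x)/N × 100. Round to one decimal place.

N = 10.
Strictly below 144: 4. Equal to 144: 1.
PR = 4/10 × 100 = 40.0

40.0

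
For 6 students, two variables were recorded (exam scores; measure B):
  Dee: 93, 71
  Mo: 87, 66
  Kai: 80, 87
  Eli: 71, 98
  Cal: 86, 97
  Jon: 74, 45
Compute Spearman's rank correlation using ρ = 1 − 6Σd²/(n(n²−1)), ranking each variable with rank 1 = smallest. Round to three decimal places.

-0.314

Ranks of variable 1: 6, 5, 3, 1, 4, 2
Ranks of variable 2: 3, 2, 4, 6, 5, 1
d = r₁ − r₂: 3, 3, -1, -5, -1, 1
d²: 9, 9, 1, 25, 1, 1; Σd² = 46
ρ = 1 − 6·46/(6·35) = 1 − 276/210 = -0.314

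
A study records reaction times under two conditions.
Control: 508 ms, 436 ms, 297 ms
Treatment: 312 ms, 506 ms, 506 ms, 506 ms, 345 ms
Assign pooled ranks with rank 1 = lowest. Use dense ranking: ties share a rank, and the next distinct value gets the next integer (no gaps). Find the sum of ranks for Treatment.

Sorted (ascending): 297, 312, 345, 436, 506, 506, 506, 508
The 3 values of 506 share dense rank 5.
Remaining distinct values take the next consecutive integers.
Treatment values → pooled ranks: 312→2, 506→5, 506→5, 506→5, 345→3
Rank sum = 2 + 5 + 5 + 5 + 3 = 20

20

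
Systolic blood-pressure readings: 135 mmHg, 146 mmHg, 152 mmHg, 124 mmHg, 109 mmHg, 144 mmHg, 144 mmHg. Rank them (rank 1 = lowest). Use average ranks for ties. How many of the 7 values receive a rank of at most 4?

3

Sorted (ascending): 109, 124, 135, 144, 144, 146, 152
The 2 values of 144 occupy positions 4–5 → average rank (4+5)/2 = 4.5.
Ranks ≤ 4: {1, 2, 3} → 3 values.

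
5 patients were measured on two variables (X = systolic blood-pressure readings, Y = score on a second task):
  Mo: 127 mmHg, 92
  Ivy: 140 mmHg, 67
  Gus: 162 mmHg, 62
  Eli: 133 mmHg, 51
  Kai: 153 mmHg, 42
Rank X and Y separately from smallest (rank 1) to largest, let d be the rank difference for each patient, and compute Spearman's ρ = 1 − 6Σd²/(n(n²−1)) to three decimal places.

Ranks of variable 1: 1, 3, 5, 2, 4
Ranks of variable 2: 5, 4, 3, 2, 1
d = r₁ − r₂: -4, -1, 2, 0, 3
d²: 16, 1, 4, 0, 9; Σd² = 30
ρ = 1 − 6·30/(5·24) = 1 − 180/120 = -0.500

-0.500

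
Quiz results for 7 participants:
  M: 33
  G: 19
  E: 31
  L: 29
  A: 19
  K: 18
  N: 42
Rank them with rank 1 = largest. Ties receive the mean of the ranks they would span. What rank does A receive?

5.5

Sorted (descending): 42, 33, 31, 29, 19, 19, 18
The 2 values of 19 occupy positions 5–6 → average rank (5+6)/2 = 5.5.
A has value 19 → rank 5.5.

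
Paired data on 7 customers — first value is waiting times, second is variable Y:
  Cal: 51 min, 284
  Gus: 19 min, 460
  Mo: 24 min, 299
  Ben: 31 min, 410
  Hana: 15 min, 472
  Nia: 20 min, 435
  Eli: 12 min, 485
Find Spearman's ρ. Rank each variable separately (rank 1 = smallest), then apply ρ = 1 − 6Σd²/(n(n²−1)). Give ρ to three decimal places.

Ranks of variable 1: 7, 3, 5, 6, 2, 4, 1
Ranks of variable 2: 1, 5, 2, 3, 6, 4, 7
d = r₁ − r₂: 6, -2, 3, 3, -4, 0, -6
d²: 36, 4, 9, 9, 16, 0, 36; Σd² = 110
ρ = 1 − 6·110/(7·48) = 1 − 660/336 = -0.964

-0.964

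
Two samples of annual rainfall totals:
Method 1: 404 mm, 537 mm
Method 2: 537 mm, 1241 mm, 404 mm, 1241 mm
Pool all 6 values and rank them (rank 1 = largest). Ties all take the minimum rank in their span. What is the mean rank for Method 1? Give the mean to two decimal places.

4.00

Sorted (descending): 1241, 1241, 537, 537, 404, 404
The 2 values of 1241 occupy positions 1–2 → each gets rank 1.
The 2 values of 537 occupy positions 3–4 → each gets rank 3.
The 2 values of 404 occupy positions 5–6 → each gets rank 5.
Method 1 values → pooled ranks: 404→5, 537→3
Mean rank = (5 + 3) / 2 = 4.00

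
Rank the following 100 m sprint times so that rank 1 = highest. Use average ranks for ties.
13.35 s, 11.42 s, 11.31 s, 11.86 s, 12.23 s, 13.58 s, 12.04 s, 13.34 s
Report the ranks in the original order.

Sorted (descending): 13.58, 13.35, 13.34, 12.23, 12.04, 11.86, 11.42, 11.31
No ties — each value takes its position as its rank.

2, 7, 8, 6, 4, 1, 5, 3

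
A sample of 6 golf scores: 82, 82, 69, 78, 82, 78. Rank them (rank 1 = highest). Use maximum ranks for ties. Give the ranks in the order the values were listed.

Sorted (descending): 82, 82, 82, 78, 78, 69
The 3 values of 82 occupy positions 1–3 → each gets rank 3.
The 2 values of 78 occupy positions 4–5 → each gets rank 5.

3, 3, 6, 5, 3, 5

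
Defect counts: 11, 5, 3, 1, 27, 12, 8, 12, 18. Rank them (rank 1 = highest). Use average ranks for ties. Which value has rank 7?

Sorted (descending): 27, 18, 12, 12, 11, 8, 5, 3, 1
The 2 values of 12 occupy positions 3–4 → average rank (3+4)/2 = 3.5.
Rank 7 → value 5.

5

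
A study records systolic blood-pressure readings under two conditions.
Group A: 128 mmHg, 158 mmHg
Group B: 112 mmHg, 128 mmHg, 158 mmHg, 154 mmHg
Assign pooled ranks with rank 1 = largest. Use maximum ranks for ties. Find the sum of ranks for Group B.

16

Sorted (descending): 158, 158, 154, 128, 128, 112
The 2 values of 158 occupy positions 1–2 → each gets rank 2.
The 2 values of 128 occupy positions 4–5 → each gets rank 5.
Group B values → pooled ranks: 112→6, 128→5, 158→2, 154→3
Rank sum = 6 + 5 + 2 + 3 = 16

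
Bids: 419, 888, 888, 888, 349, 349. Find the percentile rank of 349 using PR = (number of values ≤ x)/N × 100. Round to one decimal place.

33.3

N = 6.
Strictly below 349: 0. Equal to 349: 2.
PR = 2/6 × 100 = 33.3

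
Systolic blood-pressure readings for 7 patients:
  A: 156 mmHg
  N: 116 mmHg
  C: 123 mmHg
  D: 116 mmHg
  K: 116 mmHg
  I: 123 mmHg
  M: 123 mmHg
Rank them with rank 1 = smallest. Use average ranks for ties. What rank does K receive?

2

Sorted (ascending): 116, 116, 116, 123, 123, 123, 156
The 3 values of 116 occupy positions 1–3 → average rank 2.
The 3 values of 123 occupy positions 4–6 → average rank 5.
K has value 116 mmHg → rank 2.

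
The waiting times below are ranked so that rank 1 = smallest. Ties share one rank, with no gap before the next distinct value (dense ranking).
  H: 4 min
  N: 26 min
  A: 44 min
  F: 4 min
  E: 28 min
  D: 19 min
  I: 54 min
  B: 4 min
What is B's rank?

1

Sorted (ascending): 4, 4, 4, 19, 26, 28, 44, 54
The 3 values of 4 share dense rank 1.
Remaining distinct values take the next consecutive integers.
B has value 4 min → rank 1.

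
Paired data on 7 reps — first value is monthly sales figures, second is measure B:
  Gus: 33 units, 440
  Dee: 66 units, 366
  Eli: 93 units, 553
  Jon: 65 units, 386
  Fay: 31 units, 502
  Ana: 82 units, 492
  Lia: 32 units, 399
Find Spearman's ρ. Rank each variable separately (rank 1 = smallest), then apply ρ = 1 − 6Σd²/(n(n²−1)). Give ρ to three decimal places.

Ranks of variable 1: 3, 5, 7, 4, 1, 6, 2
Ranks of variable 2: 4, 1, 7, 2, 6, 5, 3
d = r₁ − r₂: -1, 4, 0, 2, -5, 1, -1
d²: 1, 16, 0, 4, 25, 1, 1; Σd² = 48
ρ = 1 − 6·48/(7·48) = 1 − 288/336 = 0.143

0.143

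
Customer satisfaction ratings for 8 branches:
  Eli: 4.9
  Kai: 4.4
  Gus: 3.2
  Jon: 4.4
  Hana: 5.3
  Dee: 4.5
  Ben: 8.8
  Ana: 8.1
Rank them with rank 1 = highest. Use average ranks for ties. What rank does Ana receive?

2

Sorted (descending): 8.8, 8.1, 5.3, 4.9, 4.5, 4.4, 4.4, 3.2
The 2 values of 4.4 occupy positions 6–7 → average rank (6+7)/2 = 6.5.
Ana has value 8.1 → rank 2.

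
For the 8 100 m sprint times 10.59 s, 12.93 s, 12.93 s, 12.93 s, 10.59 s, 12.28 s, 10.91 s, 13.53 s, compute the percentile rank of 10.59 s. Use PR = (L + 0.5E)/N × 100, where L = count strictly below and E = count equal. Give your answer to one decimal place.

12.5

N = 8.
Strictly below 10.59: 0. Equal to 10.59: 2.
PR = (0 + 0.5·2)/8 × 100 = 12.5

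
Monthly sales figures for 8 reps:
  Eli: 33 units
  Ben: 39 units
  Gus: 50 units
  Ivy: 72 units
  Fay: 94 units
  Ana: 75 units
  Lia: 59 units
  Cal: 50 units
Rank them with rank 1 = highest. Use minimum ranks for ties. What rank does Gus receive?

Sorted (descending): 94, 75, 72, 59, 50, 50, 39, 33
The 2 values of 50 occupy positions 5–6 → each gets rank 5.
Gus has value 50 units → rank 5.

5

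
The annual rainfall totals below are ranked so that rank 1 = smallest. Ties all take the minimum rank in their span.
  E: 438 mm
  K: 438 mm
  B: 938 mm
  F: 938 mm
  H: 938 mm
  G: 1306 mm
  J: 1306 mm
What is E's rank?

Sorted (ascending): 438, 438, 938, 938, 938, 1306, 1306
The 2 values of 438 occupy positions 1–2 → each gets rank 1.
The 3 values of 938 occupy positions 3–5 → each gets rank 3.
The 2 values of 1306 occupy positions 6–7 → each gets rank 6.
E has value 438 mm → rank 1.

1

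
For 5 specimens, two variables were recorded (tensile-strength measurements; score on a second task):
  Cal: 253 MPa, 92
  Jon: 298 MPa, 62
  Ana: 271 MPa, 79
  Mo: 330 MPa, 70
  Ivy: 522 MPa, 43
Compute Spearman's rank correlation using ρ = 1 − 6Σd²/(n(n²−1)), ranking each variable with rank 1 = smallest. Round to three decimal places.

-0.900

Ranks of variable 1: 1, 3, 2, 4, 5
Ranks of variable 2: 5, 2, 4, 3, 1
d = r₁ − r₂: -4, 1, -2, 1, 4
d²: 16, 1, 4, 1, 16; Σd² = 38
ρ = 1 − 6·38/(5·24) = 1 − 228/120 = -0.900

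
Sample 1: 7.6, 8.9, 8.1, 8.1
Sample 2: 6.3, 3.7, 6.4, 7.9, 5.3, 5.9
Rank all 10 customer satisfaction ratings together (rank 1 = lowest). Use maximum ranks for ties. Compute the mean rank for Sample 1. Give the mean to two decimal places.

Sorted (ascending): 3.7, 5.3, 5.9, 6.3, 6.4, 7.6, 7.9, 8.1, 8.1, 8.9
The 2 values of 8.1 occupy positions 8–9 → each gets rank 9.
Sample 1 values → pooled ranks: 7.6→6, 8.9→10, 8.1→9, 8.1→9
Mean rank = (6 + 10 + 9 + 9) / 4 = 8.50

8.50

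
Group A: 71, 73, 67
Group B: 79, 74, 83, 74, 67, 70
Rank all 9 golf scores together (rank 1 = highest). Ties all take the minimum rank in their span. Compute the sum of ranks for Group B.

Sorted (descending): 83, 79, 74, 74, 73, 71, 70, 67, 67
The 2 values of 74 occupy positions 3–4 → each gets rank 3.
The 2 values of 67 occupy positions 8–9 → each gets rank 8.
Group B values → pooled ranks: 79→2, 74→3, 83→1, 74→3, 67→8, 70→7
Rank sum = 2 + 3 + 1 + 3 + 8 + 7 = 24

24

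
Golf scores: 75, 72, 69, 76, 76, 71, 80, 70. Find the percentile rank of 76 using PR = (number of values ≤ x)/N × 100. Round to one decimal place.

N = 8.
Strictly below 76: 5. Equal to 76: 2.
PR = 7/8 × 100 = 87.5

87.5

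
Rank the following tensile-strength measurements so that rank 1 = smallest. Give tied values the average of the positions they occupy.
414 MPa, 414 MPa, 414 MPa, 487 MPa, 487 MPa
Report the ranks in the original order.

2, 2, 2, 4.5, 4.5

Sorted (ascending): 414, 414, 414, 487, 487
The 3 values of 414 occupy positions 1–3 → average rank 2.
The 2 values of 487 occupy positions 4–5 → average rank (4+5)/2 = 4.5.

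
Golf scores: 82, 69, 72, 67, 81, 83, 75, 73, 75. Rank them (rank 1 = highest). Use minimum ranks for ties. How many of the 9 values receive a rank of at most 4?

5

Sorted (descending): 83, 82, 81, 75, 75, 73, 72, 69, 67
The 2 values of 75 occupy positions 4–5 → each gets rank 4.
Ranks ≤ 4: {1, 2, 3, 4, 4} → 5 values.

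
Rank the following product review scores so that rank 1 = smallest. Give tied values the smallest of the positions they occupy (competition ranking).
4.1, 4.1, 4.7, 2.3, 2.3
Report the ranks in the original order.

Sorted (ascending): 2.3, 2.3, 4.1, 4.1, 4.7
The 2 values of 2.3 occupy positions 1–2 → each gets rank 1.
The 2 values of 4.1 occupy positions 3–4 → each gets rank 3.

3, 3, 5, 1, 1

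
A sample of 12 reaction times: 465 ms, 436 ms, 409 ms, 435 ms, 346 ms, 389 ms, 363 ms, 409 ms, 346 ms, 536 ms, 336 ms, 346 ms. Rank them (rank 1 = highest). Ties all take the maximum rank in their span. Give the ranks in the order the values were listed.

2, 3, 6, 4, 11, 7, 8, 6, 11, 1, 12, 11

Sorted (descending): 536, 465, 436, 435, 409, 409, 389, 363, 346, 346, 346, 336
The 2 values of 409 occupy positions 5–6 → each gets rank 6.
The 3 values of 346 occupy positions 9–11 → each gets rank 11.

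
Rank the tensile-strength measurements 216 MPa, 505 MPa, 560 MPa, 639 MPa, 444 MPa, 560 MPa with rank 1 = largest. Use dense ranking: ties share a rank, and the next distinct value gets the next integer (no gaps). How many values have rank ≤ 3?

4

Sorted (descending): 639, 560, 560, 505, 444, 216
The 2 values of 560 share dense rank 2.
Remaining distinct values take the next consecutive integers.
Ranks ≤ 3: {1, 2, 2, 3} → 4 values.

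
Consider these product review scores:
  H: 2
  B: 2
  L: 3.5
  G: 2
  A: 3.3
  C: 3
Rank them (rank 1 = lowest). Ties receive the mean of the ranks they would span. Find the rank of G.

2

Sorted (ascending): 2, 2, 2, 3, 3.3, 3.5
The 3 values of 2 occupy positions 1–3 → average rank 2.
G has value 2 → rank 2.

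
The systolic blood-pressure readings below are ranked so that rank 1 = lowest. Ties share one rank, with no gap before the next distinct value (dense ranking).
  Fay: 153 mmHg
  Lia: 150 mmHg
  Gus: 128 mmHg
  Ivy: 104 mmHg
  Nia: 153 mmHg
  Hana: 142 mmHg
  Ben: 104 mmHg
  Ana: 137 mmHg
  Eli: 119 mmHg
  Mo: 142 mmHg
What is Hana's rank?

5

Sorted (ascending): 104, 104, 119, 128, 137, 142, 142, 150, 153, 153
The 2 values of 104 share dense rank 1.
The 2 values of 142 share dense rank 5.
The 2 values of 153 share dense rank 7.
Remaining distinct values take the next consecutive integers.
Hana has value 142 mmHg → rank 5.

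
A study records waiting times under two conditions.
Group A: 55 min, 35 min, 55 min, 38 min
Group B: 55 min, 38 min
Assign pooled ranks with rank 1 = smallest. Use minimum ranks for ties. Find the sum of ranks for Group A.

11

Sorted (ascending): 35, 38, 38, 55, 55, 55
The 2 values of 38 occupy positions 2–3 → each gets rank 2.
The 3 values of 55 occupy positions 4–6 → each gets rank 4.
Group A values → pooled ranks: 55→4, 35→1, 55→4, 38→2
Rank sum = 4 + 1 + 4 + 2 = 11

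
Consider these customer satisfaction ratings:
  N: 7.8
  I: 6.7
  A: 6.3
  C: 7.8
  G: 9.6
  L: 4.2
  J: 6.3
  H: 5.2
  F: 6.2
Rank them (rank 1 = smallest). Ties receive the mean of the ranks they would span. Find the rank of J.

Sorted (ascending): 4.2, 5.2, 6.2, 6.3, 6.3, 6.7, 7.8, 7.8, 9.6
The 2 values of 6.3 occupy positions 4–5 → average rank (4+5)/2 = 4.5.
The 2 values of 7.8 occupy positions 7–8 → average rank (7+8)/2 = 7.5.
J has value 6.3 → rank 4.5.

4.5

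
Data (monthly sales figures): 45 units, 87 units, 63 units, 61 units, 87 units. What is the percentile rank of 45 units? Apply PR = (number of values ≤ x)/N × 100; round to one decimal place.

20.0

N = 5.
Strictly below 45: 0. Equal to 45: 1.
PR = 1/5 × 100 = 20.0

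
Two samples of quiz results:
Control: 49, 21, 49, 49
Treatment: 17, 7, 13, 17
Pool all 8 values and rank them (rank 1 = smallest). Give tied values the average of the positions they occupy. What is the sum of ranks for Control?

Sorted (ascending): 7, 13, 17, 17, 21, 49, 49, 49
The 2 values of 17 occupy positions 3–4 → average rank (3+4)/2 = 3.5.
The 3 values of 49 occupy positions 6–8 → average rank 7.
Control values → pooled ranks: 49→7, 21→5, 49→7, 49→7
Rank sum = 7 + 5 + 7 + 7 = 26

26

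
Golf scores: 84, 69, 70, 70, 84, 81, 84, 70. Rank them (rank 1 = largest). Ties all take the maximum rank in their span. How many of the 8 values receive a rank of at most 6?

4

Sorted (descending): 84, 84, 84, 81, 70, 70, 70, 69
The 3 values of 84 occupy positions 1–3 → each gets rank 3.
The 3 values of 70 occupy positions 5–7 → each gets rank 7.
Ranks ≤ 6: {3, 3, 3, 4} → 4 values.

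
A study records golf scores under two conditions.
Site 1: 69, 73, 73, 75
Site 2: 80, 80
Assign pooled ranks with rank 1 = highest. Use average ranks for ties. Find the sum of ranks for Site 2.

Sorted (descending): 80, 80, 75, 73, 73, 69
The 2 values of 80 occupy positions 1–2 → average rank (1+2)/2 = 1.5.
The 2 values of 73 occupy positions 4–5 → average rank (4+5)/2 = 4.5.
Site 2 values → pooled ranks: 80→1.5, 80→1.5
Rank sum = 1.5 + 1.5 = 3

3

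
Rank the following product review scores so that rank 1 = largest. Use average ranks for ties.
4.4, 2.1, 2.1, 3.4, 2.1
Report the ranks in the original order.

Sorted (descending): 4.4, 3.4, 2.1, 2.1, 2.1
The 3 values of 2.1 occupy positions 3–5 → average rank 4.

1, 4, 4, 2, 4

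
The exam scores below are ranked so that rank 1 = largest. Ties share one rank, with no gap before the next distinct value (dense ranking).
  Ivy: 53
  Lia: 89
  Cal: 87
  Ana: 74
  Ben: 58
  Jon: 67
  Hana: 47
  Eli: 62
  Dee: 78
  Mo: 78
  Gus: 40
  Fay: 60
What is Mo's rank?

3

Sorted (descending): 89, 87, 78, 78, 74, 67, 62, 60, 58, 53, 47, 40
The 2 values of 78 share dense rank 3.
Remaining distinct values take the next consecutive integers.
Mo has value 78 → rank 3.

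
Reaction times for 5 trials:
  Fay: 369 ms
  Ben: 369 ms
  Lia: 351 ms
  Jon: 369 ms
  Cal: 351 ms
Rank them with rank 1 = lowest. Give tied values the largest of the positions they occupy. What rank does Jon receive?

5

Sorted (ascending): 351, 351, 369, 369, 369
The 2 values of 351 occupy positions 1–2 → each gets rank 2.
The 3 values of 369 occupy positions 3–5 → each gets rank 5.
Jon has value 369 ms → rank 5.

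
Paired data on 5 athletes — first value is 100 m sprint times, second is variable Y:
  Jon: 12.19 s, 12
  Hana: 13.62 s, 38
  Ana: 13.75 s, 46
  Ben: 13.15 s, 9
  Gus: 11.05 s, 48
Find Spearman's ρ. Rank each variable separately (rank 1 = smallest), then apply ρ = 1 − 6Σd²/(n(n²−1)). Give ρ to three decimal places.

-0.100

Ranks of variable 1: 2, 4, 5, 3, 1
Ranks of variable 2: 2, 3, 4, 1, 5
d = r₁ − r₂: 0, 1, 1, 2, -4
d²: 0, 1, 1, 4, 16; Σd² = 22
ρ = 1 − 6·22/(5·24) = 1 − 132/120 = -0.100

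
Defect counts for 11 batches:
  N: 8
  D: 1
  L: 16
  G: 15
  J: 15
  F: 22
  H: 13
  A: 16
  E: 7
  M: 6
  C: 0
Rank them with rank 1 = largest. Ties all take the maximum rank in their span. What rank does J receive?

5

Sorted (descending): 22, 16, 16, 15, 15, 13, 8, 7, 6, 1, 0
The 2 values of 16 occupy positions 2–3 → each gets rank 3.
The 2 values of 15 occupy positions 4–5 → each gets rank 5.
J has value 15 → rank 5.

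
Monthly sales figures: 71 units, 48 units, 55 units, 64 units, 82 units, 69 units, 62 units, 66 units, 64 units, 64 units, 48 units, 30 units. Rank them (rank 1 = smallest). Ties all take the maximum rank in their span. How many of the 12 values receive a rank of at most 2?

Sorted (ascending): 30, 48, 48, 55, 62, 64, 64, 64, 66, 69, 71, 82
The 2 values of 48 occupy positions 2–3 → each gets rank 3.
The 3 values of 64 occupy positions 6–8 → each gets rank 8.
Ranks ≤ 2: {1} → 1 value.

1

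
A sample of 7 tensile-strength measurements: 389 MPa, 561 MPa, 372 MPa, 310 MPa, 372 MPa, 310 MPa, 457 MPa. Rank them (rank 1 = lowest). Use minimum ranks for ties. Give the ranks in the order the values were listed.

5, 7, 3, 1, 3, 1, 6

Sorted (ascending): 310, 310, 372, 372, 389, 457, 561
The 2 values of 310 occupy positions 1–2 → each gets rank 1.
The 2 values of 372 occupy positions 3–4 → each gets rank 3.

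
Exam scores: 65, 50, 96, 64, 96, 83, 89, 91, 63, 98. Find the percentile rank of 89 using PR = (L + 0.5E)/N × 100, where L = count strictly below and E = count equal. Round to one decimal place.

N = 10.
Strictly below 89: 5. Equal to 89: 1.
PR = (5 + 0.5·1)/10 × 100 = 55.0

55.0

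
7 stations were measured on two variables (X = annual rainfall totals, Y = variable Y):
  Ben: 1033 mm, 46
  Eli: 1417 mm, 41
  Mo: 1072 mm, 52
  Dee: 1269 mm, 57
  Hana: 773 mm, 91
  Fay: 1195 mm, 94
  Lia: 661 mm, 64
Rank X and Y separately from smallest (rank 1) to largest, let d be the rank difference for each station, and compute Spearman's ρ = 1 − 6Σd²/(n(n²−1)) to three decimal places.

-0.393

Ranks of variable 1: 3, 7, 4, 6, 2, 5, 1
Ranks of variable 2: 2, 1, 3, 4, 6, 7, 5
d = r₁ − r₂: 1, 6, 1, 2, -4, -2, -4
d²: 1, 36, 1, 4, 16, 4, 16; Σd² = 78
ρ = 1 − 6·78/(7·48) = 1 − 468/336 = -0.393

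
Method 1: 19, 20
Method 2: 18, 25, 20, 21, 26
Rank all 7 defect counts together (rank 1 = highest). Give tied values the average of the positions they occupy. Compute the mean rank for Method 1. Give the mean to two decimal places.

5.25

Sorted (descending): 26, 25, 21, 20, 20, 19, 18
The 2 values of 20 occupy positions 4–5 → average rank (4+5)/2 = 4.5.
Method 1 values → pooled ranks: 19→6, 20→4.5
Mean rank = (6 + 4.5) / 2 = 5.25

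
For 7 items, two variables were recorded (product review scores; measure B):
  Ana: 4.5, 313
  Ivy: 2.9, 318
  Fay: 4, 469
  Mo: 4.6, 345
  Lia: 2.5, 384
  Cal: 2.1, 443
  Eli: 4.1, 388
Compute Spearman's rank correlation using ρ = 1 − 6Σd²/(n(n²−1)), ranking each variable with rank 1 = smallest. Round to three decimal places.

-0.429

Ranks of variable 1: 6, 3, 4, 7, 2, 1, 5
Ranks of variable 2: 1, 2, 7, 3, 4, 6, 5
d = r₁ − r₂: 5, 1, -3, 4, -2, -5, 0
d²: 25, 1, 9, 16, 4, 25, 0; Σd² = 80
ρ = 1 − 6·80/(7·48) = 1 − 480/336 = -0.429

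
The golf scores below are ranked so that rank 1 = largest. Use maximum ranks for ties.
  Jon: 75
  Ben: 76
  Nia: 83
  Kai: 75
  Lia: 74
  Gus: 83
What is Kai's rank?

Sorted (descending): 83, 83, 76, 75, 75, 74
The 2 values of 83 occupy positions 1–2 → each gets rank 2.
The 2 values of 75 occupy positions 4–5 → each gets rank 5.
Kai has value 75 → rank 5.

5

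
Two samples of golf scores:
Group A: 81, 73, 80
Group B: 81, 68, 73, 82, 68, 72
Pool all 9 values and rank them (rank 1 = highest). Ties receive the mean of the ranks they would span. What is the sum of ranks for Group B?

Sorted (descending): 82, 81, 81, 80, 73, 73, 72, 68, 68
The 2 values of 81 occupy positions 2–3 → average rank (2+3)/2 = 2.5.
The 2 values of 73 occupy positions 5–6 → average rank (5+6)/2 = 5.5.
The 2 values of 68 occupy positions 8–9 → average rank (8+9)/2 = 8.5.
Group B values → pooled ranks: 81→2.5, 68→8.5, 73→5.5, 82→1, 68→8.5, 72→7
Rank sum = 2.5 + 8.5 + 5.5 + 1 + 8.5 + 7 = 33

33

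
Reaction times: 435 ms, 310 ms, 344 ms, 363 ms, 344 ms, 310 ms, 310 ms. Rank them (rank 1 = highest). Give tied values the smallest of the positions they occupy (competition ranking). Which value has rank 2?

Sorted (descending): 435, 363, 344, 344, 310, 310, 310
The 2 values of 344 occupy positions 3–4 → each gets rank 3.
The 3 values of 310 occupy positions 5–7 → each gets rank 5.
Rank 2 → value 363.

363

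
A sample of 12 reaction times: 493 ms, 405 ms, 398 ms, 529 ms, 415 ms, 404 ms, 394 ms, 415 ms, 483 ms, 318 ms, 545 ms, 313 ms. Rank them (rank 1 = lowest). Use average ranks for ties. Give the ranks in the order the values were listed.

Sorted (ascending): 313, 318, 394, 398, 404, 405, 415, 415, 483, 493, 529, 545
The 2 values of 415 occupy positions 7–8 → average rank (7+8)/2 = 7.5.

10, 6, 4, 11, 7.5, 5, 3, 7.5, 9, 2, 12, 1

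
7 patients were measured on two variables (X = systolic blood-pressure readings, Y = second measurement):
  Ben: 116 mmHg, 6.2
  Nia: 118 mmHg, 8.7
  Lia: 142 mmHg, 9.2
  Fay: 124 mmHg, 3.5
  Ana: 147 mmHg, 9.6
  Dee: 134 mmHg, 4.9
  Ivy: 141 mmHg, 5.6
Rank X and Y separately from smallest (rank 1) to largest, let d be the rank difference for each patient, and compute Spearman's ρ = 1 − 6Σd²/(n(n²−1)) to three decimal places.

0.464

Ranks of variable 1: 1, 2, 6, 3, 7, 4, 5
Ranks of variable 2: 4, 5, 6, 1, 7, 2, 3
d = r₁ − r₂: -3, -3, 0, 2, 0, 2, 2
d²: 9, 9, 0, 4, 0, 4, 4; Σd² = 30
ρ = 1 − 6·30/(7·48) = 1 − 180/336 = 0.464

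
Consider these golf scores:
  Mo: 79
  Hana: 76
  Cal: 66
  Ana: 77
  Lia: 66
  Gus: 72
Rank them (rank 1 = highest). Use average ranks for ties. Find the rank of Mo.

1

Sorted (descending): 79, 77, 76, 72, 66, 66
The 2 values of 66 occupy positions 5–6 → average rank (5+6)/2 = 5.5.
Mo has value 79 → rank 1.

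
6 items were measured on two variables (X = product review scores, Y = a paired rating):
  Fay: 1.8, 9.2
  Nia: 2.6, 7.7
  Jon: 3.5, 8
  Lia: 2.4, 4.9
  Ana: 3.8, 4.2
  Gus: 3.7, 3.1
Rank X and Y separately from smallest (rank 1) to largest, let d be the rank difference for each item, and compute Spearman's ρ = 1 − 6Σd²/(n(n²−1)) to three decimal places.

Ranks of variable 1: 1, 3, 4, 2, 6, 5
Ranks of variable 2: 6, 4, 5, 3, 2, 1
d = r₁ − r₂: -5, -1, -1, -1, 4, 4
d²: 25, 1, 1, 1, 16, 16; Σd² = 60
ρ = 1 − 6·60/(6·35) = 1 − 360/210 = -0.714

-0.714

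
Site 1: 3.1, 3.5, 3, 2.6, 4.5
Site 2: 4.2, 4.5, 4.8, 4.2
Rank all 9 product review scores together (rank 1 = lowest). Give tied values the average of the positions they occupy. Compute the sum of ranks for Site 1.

17.5

Sorted (ascending): 2.6, 3, 3.1, 3.5, 4.2, 4.2, 4.5, 4.5, 4.8
The 2 values of 4.2 occupy positions 5–6 → average rank (5+6)/2 = 5.5.
The 2 values of 4.5 occupy positions 7–8 → average rank (7+8)/2 = 7.5.
Site 1 values → pooled ranks: 3.1→3, 3.5→4, 3→2, 2.6→1, 4.5→7.5
Rank sum = 3 + 4 + 2 + 1 + 7.5 = 17.5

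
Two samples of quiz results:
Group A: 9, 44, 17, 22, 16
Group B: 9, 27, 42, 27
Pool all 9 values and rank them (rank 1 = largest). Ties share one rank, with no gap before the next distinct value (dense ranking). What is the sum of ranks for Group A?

23

Sorted (descending): 44, 42, 27, 27, 22, 17, 16, 9, 9
The 2 values of 27 share dense rank 3.
The 2 values of 9 share dense rank 7.
Remaining distinct values take the next consecutive integers.
Group A values → pooled ranks: 9→7, 44→1, 17→5, 22→4, 16→6
Rank sum = 7 + 1 + 5 + 4 + 6 = 23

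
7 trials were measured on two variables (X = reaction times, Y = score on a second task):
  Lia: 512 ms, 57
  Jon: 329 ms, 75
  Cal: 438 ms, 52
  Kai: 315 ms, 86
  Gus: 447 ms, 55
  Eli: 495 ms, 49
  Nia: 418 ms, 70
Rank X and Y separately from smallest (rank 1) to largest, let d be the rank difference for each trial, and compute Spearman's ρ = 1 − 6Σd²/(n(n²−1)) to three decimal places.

Ranks of variable 1: 7, 2, 4, 1, 5, 6, 3
Ranks of variable 2: 4, 6, 2, 7, 3, 1, 5
d = r₁ − r₂: 3, -4, 2, -6, 2, 5, -2
d²: 9, 16, 4, 36, 4, 25, 4; Σd² = 98
ρ = 1 − 6·98/(7·48) = 1 − 588/336 = -0.750

-0.750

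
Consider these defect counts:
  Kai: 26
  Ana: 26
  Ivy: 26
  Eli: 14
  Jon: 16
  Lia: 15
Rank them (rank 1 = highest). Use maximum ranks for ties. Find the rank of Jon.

4

Sorted (descending): 26, 26, 26, 16, 15, 14
The 3 values of 26 occupy positions 1–3 → each gets rank 3.
Jon has value 16 → rank 4.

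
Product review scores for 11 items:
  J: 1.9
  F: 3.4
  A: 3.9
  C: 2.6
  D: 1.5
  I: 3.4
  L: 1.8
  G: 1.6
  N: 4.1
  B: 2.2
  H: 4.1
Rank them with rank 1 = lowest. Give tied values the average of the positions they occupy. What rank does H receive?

10.5

Sorted (ascending): 1.5, 1.6, 1.8, 1.9, 2.2, 2.6, 3.4, 3.4, 3.9, 4.1, 4.1
The 2 values of 3.4 occupy positions 7–8 → average rank (7+8)/2 = 7.5.
The 2 values of 4.1 occupy positions 10–11 → average rank (10+11)/2 = 10.5.
H has value 4.1 → rank 10.5.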